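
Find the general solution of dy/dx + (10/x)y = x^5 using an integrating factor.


P(x) = 10/x ⇒ μ = x^10.
(x^10 y)' = x^10·x^5 = x^15.
Integrate: x^10 y = x^16/(16) + C.
Solve for y: y = (1/16)x^6 + C/x^10.


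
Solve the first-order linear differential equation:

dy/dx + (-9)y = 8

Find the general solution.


P(x) = -9 ⇒ μ = e^(-9x).
(μ y)' = 8e^(-9x) ⇒ μ y = -(8/9)e^(-9x) + C.
Divide by μ: y = -8/9 + Ce^(9x).


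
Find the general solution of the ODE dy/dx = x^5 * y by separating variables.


Separate variables: dy/y = x^5 dx.
Integrate: ln|y| = (1/6)x^6 + C₀.
Exponentiate: y = Ce^((1/6)x^6).


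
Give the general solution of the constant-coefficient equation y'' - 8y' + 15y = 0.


Characteristic equation: r² - 8r + 15 = 0.
Factor: (r - 5)(r - 3) = 0 ⇒ r = 5, 3 (distinct real).
General solution: y = C₁e^(5x) + C₂e^(3x).


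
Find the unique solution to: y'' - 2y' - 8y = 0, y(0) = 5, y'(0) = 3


Characteristic roots of r² - 2r - 8 = 0 are -2, 4.
General solution y = c₁ e^(-2x) + c₂ e^(4x).
Apply y(0) = 5: c₁ + c₂ = 5. Apply y'(0) = 3: -2 c₁ + 4 c₂ = 3.
Solve: c₁ = 17/6, c₂ = 13/6.
Particular solution: y = (17/6)e^(-2x) + (13/6)e^(4x).


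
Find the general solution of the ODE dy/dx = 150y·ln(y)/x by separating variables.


Separate: dy/[y ln(y)] = 150 dx/x.
Substitute u = ln(y): du/u = 150 dx/x.
Integrate: ln|ln(y)| = 150ln|x| + C₀, hence ln(y) = C·x^150.


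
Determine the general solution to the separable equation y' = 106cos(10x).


g(y) = 1, so integrate directly: y = ∫ 106cos(10x) dx = (53/5)sin(10x) + C.


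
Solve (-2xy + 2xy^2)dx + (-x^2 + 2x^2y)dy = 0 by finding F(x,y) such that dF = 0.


Check exactness: ∂M/∂y = -2x + 4xy and ∂N/∂x = -2x + 4xy; equal, so the equation is exact.
Integrate M with respect to x (treating y as constant): ∫M dx = -x^2y + x^2y^2 + h(y).
Differentiate w.r.t. y and set equal to N: all terms match, so h'(y) = 0 and h is a constant absorbed into C.
General solution: -x^2y + x^2y^2 = C.


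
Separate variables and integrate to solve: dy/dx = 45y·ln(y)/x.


Separate: dy/[y ln(y)] = 45 dx/x.
Substitute u = ln(y): du/u = 45 dx/x.
Integrate: ln|ln(y)| = 45ln|x| + C₀, hence ln(y) = C·x^45.


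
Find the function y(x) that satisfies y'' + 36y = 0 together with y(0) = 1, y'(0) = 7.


Characteristic roots of r² + 36 = 0 are ±6i, so y = C₁cos(6x) + C₂sin(6x).
Apply y(0) = 1: C₁ = 1. Differentiate and apply y'(0) = 7: 6·C₂ = 7, so C₂ = 7/6.
Particular solution: y = cos(6x) + (7/6)sin(6x).


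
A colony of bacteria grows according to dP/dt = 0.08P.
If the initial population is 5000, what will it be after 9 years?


The ODE dP/dt = 0.08P has solution P(t) = P(0)e^(0.08t).
Substitute P(0) = 5000 and t = 9: P(9) = 5000 e^(0.72) ≈ 10272.


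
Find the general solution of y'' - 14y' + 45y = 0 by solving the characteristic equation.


Characteristic equation: r² - 14r + 45 = 0.
Factor: (r - 5)(r - 9) = 0 ⇒ r = 5, 9 (distinct real).
General solution: y = C₁e^(5x) + C₂e^(9x).


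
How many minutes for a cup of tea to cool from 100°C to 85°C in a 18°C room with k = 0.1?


From T(t) = T_a + (T₀ - T_a)e^(-kt), set T(t) = 85:
(85 - 18) / (100 - 18) = e^(-0.1t), so t = -ln(0.817)/0.1 ≈ 2.0 minutes.


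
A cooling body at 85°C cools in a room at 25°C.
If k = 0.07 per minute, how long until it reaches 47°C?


From T(t) = T_a + (T₀ - T_a)e^(-kt), set T(t) = 47:
(47 - 25) / (85 - 25) = e^(-0.07t), so t = -ln(0.367)/0.07 ≈ 14.3 minutes.


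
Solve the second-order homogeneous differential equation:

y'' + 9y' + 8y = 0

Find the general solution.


Characteristic equation: r² + 9r + 8 = 0.
Factor: (r + 8)(r + 1) = 0 ⇒ r = -8, -1 (distinct real).
General solution: y = C₁e^(-8x) + C₂e^(-x).


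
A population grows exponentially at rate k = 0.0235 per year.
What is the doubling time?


Exponential growth: P(t) = P₀ e^(0.0235t). Set P(t)/P₀ = 2: e^(0.0235t) = 2.
Solve: t = ln(2)/0.0235 ≈ 29.50 years.


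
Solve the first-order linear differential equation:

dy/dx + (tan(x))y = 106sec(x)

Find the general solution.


P(x) = tan(x) ⇒ μ = e^(∫tan(x)dx) = sec(x).
(sec(x) y)' = 106sec²(x) ⇒ sec(x) y = 106tan(x) + C.
Multiply by cos(x): y = 106sin(x) + C·cos(x).


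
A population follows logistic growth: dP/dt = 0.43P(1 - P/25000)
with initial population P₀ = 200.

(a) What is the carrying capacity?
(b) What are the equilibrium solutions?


Logistic ODE dP/dt = 0.43P(1 - P/25000) has equilibria where dP/dt = 0, i.e. P = 0 or P = 25000.
The coefficient (1 - P/K) = 0 when P = K, identifying K = 25000 as the carrying capacity.
(a) K = 25000; (b) equilibria P = 0 and P = 25000.


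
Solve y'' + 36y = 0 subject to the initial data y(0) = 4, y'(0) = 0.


Characteristic roots of r² + 36 = 0 are ±6i, so y = C₁cos(6x) + C₂sin(6x).
Apply y(0) = 4: C₁ = 4. Differentiate and apply y'(0) = 0: 6·C₂ = 0, so C₂ = 0.
Particular solution: y = 4cos(6x).


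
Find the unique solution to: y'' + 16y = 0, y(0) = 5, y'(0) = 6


Characteristic roots of r² + 16 = 0 are ±4i, so y = C₁cos(4x) + C₂sin(4x).
Apply y(0) = 5: C₁ = 5. Differentiate and apply y'(0) = 6: 4·C₂ = 6, so C₂ = 3/2.
Particular solution: y = 5cos(4x) + (3/2)sin(4x).


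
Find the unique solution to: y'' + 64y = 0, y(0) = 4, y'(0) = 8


Characteristic roots of r² + 64 = 0 are ±8i, so y = C₁cos(8x) + C₂sin(8x).
Apply y(0) = 4: C₁ = 4. Differentiate and apply y'(0) = 8: 8·C₂ = 8, so C₂ = 1.
Particular solution: y = 4cos(8x) + sin(8x).


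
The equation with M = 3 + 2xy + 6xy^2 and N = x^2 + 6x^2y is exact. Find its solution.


Check exactness: ∂M/∂y = 2x + 12xy and ∂N/∂x = 2x + 12xy; equal, so the equation is exact.
Integrate M with respect to x (treating y as constant): ∫M dx = 3x + x^2y + 3x^2y^2 + h(y).
Differentiate w.r.t. y and set equal to N: all terms match, so h'(y) = 0 and h is a constant absorbed into C.
General solution: 3x + x^2y + 3x^2y^2 = C.


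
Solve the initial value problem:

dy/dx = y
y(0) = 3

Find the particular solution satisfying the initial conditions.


General solution of y' = y is y = Ce^(x).
Apply y(0) = 3: C = 3.
Particular solution: y = 3e^(x).


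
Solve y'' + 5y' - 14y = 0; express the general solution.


Characteristic equation: r² + 5r - 14 = 0.
Factor: (r + 7)(r - 2) = 0 ⇒ r = -7, 2 (distinct real).
General solution: y = C₁e^(-7x) + C₂e^(2x).


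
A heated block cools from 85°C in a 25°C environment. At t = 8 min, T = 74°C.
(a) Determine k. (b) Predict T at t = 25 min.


Newton's law: T(t) = T_a + (T₀ - T_a)e^(-kt).
(a) Use T(8) = 74: (74 - 25)/(85 - 25) = e^(-k·8), so k = -ln(0.817)/8 ≈ 0.0253.
(b) Apply k to t = 25: T(25) = 25 + (60)e^(-0.633) ≈ 56.9°C.


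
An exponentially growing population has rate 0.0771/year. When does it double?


Exponential growth: P(t) = P₀ e^(0.0771t). Set P(t)/P₀ = 2: e^(0.0771t) = 2.
Solve: t = ln(2)/0.0771 ≈ 8.99 years.


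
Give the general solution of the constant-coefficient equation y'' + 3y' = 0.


Characteristic equation: r² + 3r = 0.
Factor: (r + 3)(r - 0) = 0 ⇒ r = -3, 0 (distinct real).
General solution: y = C₁e^(-3x) + C₂.


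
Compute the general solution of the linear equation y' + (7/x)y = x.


P(x) = 7/x ⇒ μ = x^7.
(x^7 y)' = x^7·x^1 = x^8.
Integrate: x^7 y = x^9/(9) + C.
Solve for y: y = (1/9)x^2 + C/x^7.


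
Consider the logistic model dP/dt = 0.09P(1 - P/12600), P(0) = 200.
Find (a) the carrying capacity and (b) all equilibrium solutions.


Logistic ODE dP/dt = 0.09P(1 - P/12600) has equilibria where dP/dt = 0, i.e. P = 0 or P = 12600.
The coefficient (1 - P/K) = 0 when P = K, identifying K = 12600 as the carrying capacity.
(a) K = 12600; (b) equilibria P = 0 and P = 12600.


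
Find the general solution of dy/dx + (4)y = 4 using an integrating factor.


P(x) = 4, Q(x) = 4; integrating factor μ = e^(4x).
(μ y)' = 4e^(4x) ⇒ μ y = e^(4x) + C.
Divide by μ: y = 1 + Ce^(-4x).


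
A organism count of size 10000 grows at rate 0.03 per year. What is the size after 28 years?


The ODE dP/dt = 0.03P has solution P(t) = P(0)e^(0.03t).
Substitute P(0) = 10000 and t = 28: P(28) = 10000 e^(0.84) ≈ 23164.


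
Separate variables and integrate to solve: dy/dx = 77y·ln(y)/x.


Separate: dy/[y ln(y)] = 77 dx/x.
Substitute u = ln(y): du/u = 77 dx/x.
Integrate: ln|ln(y)| = 77ln|x| + C₀, hence ln(y) = C·x^77.


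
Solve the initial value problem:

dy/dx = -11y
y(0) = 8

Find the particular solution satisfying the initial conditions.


General solution of y' = -11y is y = Ce^(-11x).
Apply y(0) = 8: C = 8.
Particular solution: y = 8e^(-11x).


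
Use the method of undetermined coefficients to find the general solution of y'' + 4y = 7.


Homogeneous part: r² + 4 = 0 ⇒ r = ±2i, so y_h = C₁cos(2x) + C₂sin(2x).
Try constant y_p = A; plug in: 4A = 7 ⇒ A = 7/4.
General solution: y = C₁cos(2x) + C₂sin(2x) + 7/4.


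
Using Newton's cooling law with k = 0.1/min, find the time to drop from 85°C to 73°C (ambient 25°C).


From T(t) = T_a + (T₀ - T_a)e^(-kt), set T(t) = 73:
(73 - 25) / (85 - 25) = e^(-0.1t), so t = -ln(0.800)/0.1 ≈ 2.2 minutes.


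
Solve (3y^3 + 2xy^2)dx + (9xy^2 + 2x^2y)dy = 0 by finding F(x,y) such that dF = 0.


Check exactness: ∂M/∂y = 9y^2 + 4xy and ∂N/∂x = 9y^2 + 4xy; equal, so the equation is exact.
Integrate M with respect to x (treating y as constant): ∫M dx = 3xy^3 + x^2y^2 + h(y).
Differentiate w.r.t. y and set equal to N: all terms match, so h'(y) = 0 and h is a constant absorbed into C.
General solution: 3xy^3 + x^2y^2 = C.


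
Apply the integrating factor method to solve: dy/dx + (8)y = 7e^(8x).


P(x) = 8 ⇒ μ = e^(8x).
(μ y)' = 7e^(16x) ⇒ μ y = (7/16)e^(16x) + C.
Divide by μ: y = (7/16)e^(8x) + Ce^(-8x).


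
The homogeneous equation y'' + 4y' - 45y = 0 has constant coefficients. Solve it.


Characteristic equation: r² + 4r - 45 = 0.
Factor: (r - 5)(r + 9) = 0 ⇒ r = 5, -9 (distinct real).
General solution: y = C₁e^(5x) + C₂e^(-9x).


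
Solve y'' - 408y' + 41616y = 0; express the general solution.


Characteristic equation: r² - 408r + 41616 = 0, i.e. (r - 204)² = 0.
Repeated root r = 204; include an x factor for the second linearly independent solution.
General solution: y = (C₁ + C₂x)e^(204x).


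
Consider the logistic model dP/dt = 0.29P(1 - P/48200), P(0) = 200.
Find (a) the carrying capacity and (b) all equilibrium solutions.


Logistic ODE dP/dt = 0.29P(1 - P/48200) has equilibria where dP/dt = 0, i.e. P = 0 or P = 48200.
The coefficient (1 - P/K) = 0 when P = K, identifying K = 48200 as the carrying capacity.
(a) K = 48200; (b) equilibria P = 0 and P = 48200.


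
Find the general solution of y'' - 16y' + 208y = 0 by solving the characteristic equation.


Characteristic equation: r² - 16r + 208 = 0.
Discriminant is negative; roots r = 8 ± 12i (complex conjugate pair).
General solution uses e^(α x)(C₁ cos(β x) + C₂ sin(β x)): y = e^(8x)(C₁cos(12x) + C₂sin(12x)).


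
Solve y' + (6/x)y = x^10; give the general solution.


P(x) = 6/x ⇒ μ = x^6.
(x^6 y)' = x^6·x^10 = x^16.
Integrate: x^6 y = x^17/(17) + C.
Solve for y: y = (1/17)x^11 + C/x^6.


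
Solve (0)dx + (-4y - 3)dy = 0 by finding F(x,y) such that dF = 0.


Check exactness: ∂M/∂y = 0 and ∂N/∂x = 0; equal, so the equation is exact.
Integrate M with respect to x (treating y as constant): ∫M dx = 0 + h(y).
Differentiate w.r.t. y and set equal to N: the x-dependent terms already match, leaving h'(y) = -4y - 3. Integrate: h(y) = -2y^2 - 3y.
So F(x,y) = -2y^2 - 3y.
General solution: -2y^2 - 3y = C.


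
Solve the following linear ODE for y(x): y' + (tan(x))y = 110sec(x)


P(x) = tan(x) ⇒ μ = e^(∫tan(x)dx) = sec(x).
(sec(x) y)' = 110sec²(x) ⇒ sec(x) y = 110tan(x) + C.
Multiply by cos(x): y = 110sin(x) + C·cos(x).


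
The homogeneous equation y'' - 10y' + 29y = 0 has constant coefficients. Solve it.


Characteristic equation: r² - 10r + 29 = 0.
Discriminant is negative; roots r = 5 ± 2i (complex conjugate pair).
General solution uses e^(α x)(C₁ cos(β x) + C₂ sin(β x)): y = e^(5x)(C₁cos(2x) + C₂sin(2x)).


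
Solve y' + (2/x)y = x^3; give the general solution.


P(x) = 2/x ⇒ μ = x^2.
(x^2 y)' = x^2·x^3 = x^5.
Integrate: x^2 y = x^6/(6) + C.
Solve for y: y = (1/6)x^4 + C/x^2.


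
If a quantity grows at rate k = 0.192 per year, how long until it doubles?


Exponential growth: P(t) = P₀ e^(0.192t). Set P(t)/P₀ = 2: e^(0.192t) = 2.
Solve: t = ln(2)/0.192 ≈ 3.61 years.


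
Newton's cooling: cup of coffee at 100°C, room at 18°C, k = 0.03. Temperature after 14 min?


Newton's law: dT/dt = -k(T - T_a) has solution T(t) = T_a + (T₀ - T_a)e^(-kt).
Plug in T_a = 18, T₀ = 100, k = 0.03, t = 14: T(14) = 18 + (82)e^(-0.42) ≈ 71.9°C.


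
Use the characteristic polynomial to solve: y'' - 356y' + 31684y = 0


Characteristic equation: r² - 356r + 31684 = 0, i.e. (r - 178)² = 0.
Repeated root r = 178; include an x factor for the second linearly independent solution.
General solution: y = (C₁ + C₂x)e^(178x).


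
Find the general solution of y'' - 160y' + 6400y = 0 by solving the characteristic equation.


Characteristic equation: r² - 160r + 6400 = 0, i.e. (r - 80)² = 0.
Repeated root r = 80; include an x factor for the second linearly independent solution.
General solution: y = (C₁ + C₂x)e^(80x).


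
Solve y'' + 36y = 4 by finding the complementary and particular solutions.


Homogeneous part: r² + 36 = 0 ⇒ r = ±6i, so y_h = C₁cos(6x) + C₂sin(6x).
Try constant y_p = A; plug in: 36A = 4 ⇒ A = 1/9.
General solution: y = C₁cos(6x) + C₂sin(6x) + 1/9.


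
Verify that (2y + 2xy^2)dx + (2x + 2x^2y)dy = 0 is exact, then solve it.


Check exactness: ∂M/∂y = 2 + 4xy and ∂N/∂x = 2 + 4xy; equal, so the equation is exact.
Integrate M with respect to x (treating y as constant): ∫M dx = 2xy + x^2y^2 + h(y).
Differentiate w.r.t. y and set equal to N: all terms match, so h'(y) = 0 and h is a constant absorbed into C.
General solution: 2xy + x^2y^2 = C.


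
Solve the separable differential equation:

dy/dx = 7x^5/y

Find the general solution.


Separate variables: y dy = 7x^5 dx.
Integrate both sides: y²/2 = (7/6)x^6 + C₀.
Multiply by 2: y² = (7/3)x^6 + C.


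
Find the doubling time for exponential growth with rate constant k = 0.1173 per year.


Exponential growth: P(t) = P₀ e^(0.1173t). Set P(t)/P₀ = 2: e^(0.1173t) = 2.
Solve: t = ln(2)/0.1173 ≈ 5.91 years.


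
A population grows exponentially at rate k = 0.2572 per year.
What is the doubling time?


Exponential growth: P(t) = P₀ e^(0.2572t). Set P(t)/P₀ = 2: e^(0.2572t) = 2.
Solve: t = ln(2)/0.2572 ≈ 2.69 years.


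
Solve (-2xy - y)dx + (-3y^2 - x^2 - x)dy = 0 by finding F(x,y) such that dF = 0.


Check exactness: ∂M/∂y = -2x - 1 and ∂N/∂x = -2x - 1; equal, so the equation is exact.
Integrate M with respect to x (treating y as constant): ∫M dx = -x^2y - xy + h(y).
Differentiate w.r.t. y and set equal to N: the x-dependent terms already match, leaving h'(y) = -3y^2. Integrate: h(y) = -y^3.
So F(x,y) = -y^3 - x^2y - xy.
General solution: -y^3 - x^2y - xy = C.


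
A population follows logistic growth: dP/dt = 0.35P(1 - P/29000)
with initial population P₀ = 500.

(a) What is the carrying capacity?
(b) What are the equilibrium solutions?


Logistic ODE dP/dt = 0.35P(1 - P/29000) has equilibria where dP/dt = 0, i.e. P = 0 or P = 29000.
The coefficient (1 - P/K) = 0 when P = K, identifying K = 29000 as the carrying capacity.
(a) K = 29000; (b) equilibria P = 0 and P = 29000.


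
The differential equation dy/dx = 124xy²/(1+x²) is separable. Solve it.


Separate: dy/y² = 124x/(1+x²) dx.
Integrate LHS: ∫ dy/y² = -1/y.
Integrate RHS via u = 1+x²: 62ln(1+x²) + C.
Result: -1/y = 62ln(1+x²) + C.


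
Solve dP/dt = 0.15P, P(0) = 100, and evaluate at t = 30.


The ODE dP/dt = 0.15P has solution P(t) = P(0)e^(0.15t).
Substitute P(0) = 100 and t = 30: P(30) = 100 e^(4.50) ≈ 9002.


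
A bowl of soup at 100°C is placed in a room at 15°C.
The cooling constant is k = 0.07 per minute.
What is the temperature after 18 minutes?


Newton's law: dT/dt = -k(T - T_a) has solution T(t) = T_a + (T₀ - T_a)e^(-kt).
Plug in T_a = 15, T₀ = 100, k = 0.07, t = 18: T(18) = 15 + (85)e^(-1.26) ≈ 39.1°C.


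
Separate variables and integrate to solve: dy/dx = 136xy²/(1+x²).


Separate: dy/y² = 136x/(1+x²) dx.
Integrate LHS: ∫ dy/y² = -1/y.
Integrate RHS via u = 1+x²: 68ln(1+x²) + C.
Result: -1/y = 68ln(1+x²) + C.


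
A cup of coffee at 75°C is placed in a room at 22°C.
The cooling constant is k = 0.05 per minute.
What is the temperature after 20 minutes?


Newton's law: dT/dt = -k(T - T_a) has solution T(t) = T_a + (T₀ - T_a)e^(-kt).
Plug in T_a = 22, T₀ = 75, k = 0.05, t = 20: T(20) = 22 + (53)e^(-1.00) ≈ 41.5°C.


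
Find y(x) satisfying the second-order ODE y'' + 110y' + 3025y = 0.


Characteristic equation: r² + 110r + 3025 = 0, i.e. (r + 55)² = 0.
Repeated root r = -55; include an x factor for the second linearly independent solution.
General solution: y = (C₁ + C₂x)e^(-55x).


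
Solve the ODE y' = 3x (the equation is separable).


Integrate both sides with respect to x: y = ∫ 3x dx = (3/2)x^2 + C.


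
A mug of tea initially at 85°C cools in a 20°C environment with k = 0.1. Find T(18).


Newton's law: dT/dt = -k(T - T_a) has solution T(t) = T_a + (T₀ - T_a)e^(-kt).
Plug in T_a = 20, T₀ = 85, k = 0.1, t = 18: T(18) = 20 + (65)e^(-1.80) ≈ 30.7°C.


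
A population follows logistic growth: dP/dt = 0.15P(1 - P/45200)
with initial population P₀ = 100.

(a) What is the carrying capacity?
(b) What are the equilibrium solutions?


Logistic ODE dP/dt = 0.15P(1 - P/45200) has equilibria where dP/dt = 0, i.e. P = 0 or P = 45200.
The coefficient (1 - P/K) = 0 when P = K, identifying K = 45200 as the carrying capacity.
(a) K = 45200; (b) equilibria P = 0 and P = 45200.


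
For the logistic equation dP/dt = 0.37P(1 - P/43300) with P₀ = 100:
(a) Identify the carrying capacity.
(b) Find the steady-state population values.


Logistic ODE dP/dt = 0.37P(1 - P/43300) has equilibria where dP/dt = 0, i.e. P = 0 or P = 43300.
The coefficient (1 - P/K) = 0 when P = K, identifying K = 43300 as the carrying capacity.
(a) K = 43300; (b) equilibria P = 0 and P = 43300.


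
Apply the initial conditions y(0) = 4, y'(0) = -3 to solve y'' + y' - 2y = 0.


Characteristic roots of r² + r - 2 = 0 are 1, -2.
General solution y = c₁ e^(x) + c₂ e^(-2x).
Apply y(0) = 4: c₁ + c₂ = 4. Apply y'(0) = -3: 1 c₁ - 2 c₂ = -3.
Solve: c₁ = 5/3, c₂ = 7/3.
Particular solution: y = (5/3)e^(x) + (7/3)e^(-2x).


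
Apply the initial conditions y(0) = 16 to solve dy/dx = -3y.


General solution of y' = -3y is y = Ce^(-3x).
Apply y(0) = 16: C = 16.
Particular solution: y = 16e^(-3x).


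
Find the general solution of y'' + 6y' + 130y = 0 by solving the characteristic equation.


Characteristic equation: r² + 6r + 130 = 0.
Discriminant is negative; roots r = -3 ± 11i (complex conjugate pair).
General solution uses e^(α x)(C₁ cos(β x) + C₂ sin(β x)): y = e^(-3x)(C₁cos(11x) + C₂sin(11x)).


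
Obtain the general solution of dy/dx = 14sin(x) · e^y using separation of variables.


Separate: e^(-y) dy = 14sin(x) dx.
Integrate: -e^(-y) = -14cos(x) + C₀.
Rearrange: e^(-y) = 14cos(x) + C.


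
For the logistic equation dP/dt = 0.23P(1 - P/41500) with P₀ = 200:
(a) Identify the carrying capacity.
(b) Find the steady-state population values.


Logistic ODE dP/dt = 0.23P(1 - P/41500) has equilibria where dP/dt = 0, i.e. P = 0 or P = 41500.
The coefficient (1 - P/K) = 0 when P = K, identifying K = 41500 as the carrying capacity.
(a) K = 41500; (b) equilibria P = 0 and P = 41500.


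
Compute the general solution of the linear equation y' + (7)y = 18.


P(x) = 7, Q(x) = 18; integrating factor μ = e^(7x).
(μ y)' = 18e^(7x) ⇒ μ y = (18/7)e^(7x) + C.
Divide by μ: y = 18/7 + Ce^(-7x).


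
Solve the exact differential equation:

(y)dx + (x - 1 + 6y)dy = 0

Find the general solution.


Check exactness: ∂M/∂y = 1 and ∂N/∂x = 1; equal, so the equation is exact.
Integrate M with respect to x (treating y as constant): ∫M dx = xy + h(y).
Differentiate w.r.t. y and set equal to N: the x-dependent terms already match, leaving h'(y) = -1 + 6y. Integrate: h(y) = -y + 3y^2.
So F(x,y) = xy - y + 3y^2.
General solution: xy - y + 3y^2 = C.


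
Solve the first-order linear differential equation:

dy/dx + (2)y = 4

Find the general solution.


P(x) = 2, Q(x) = 4; integrating factor μ = e^(2x).
(μ y)' = 4e^(2x) ⇒ μ y = 2e^(2x) + C.
Divide by μ: y = 2 + Ce^(-2x).


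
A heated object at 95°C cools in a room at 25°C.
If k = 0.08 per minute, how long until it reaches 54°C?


From T(t) = T_a + (T₀ - T_a)e^(-kt), set T(t) = 54:
(54 - 25) / (95 - 25) = e^(-0.08t), so t = -ln(0.414)/0.08 ≈ 11.0 minutes.


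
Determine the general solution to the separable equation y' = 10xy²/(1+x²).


Separate: dy/y² = 10x/(1+x²) dx.
Integrate LHS: ∫ dy/y² = -1/y.
Integrate RHS via u = 1+x²: 5ln(1+x²) + C.
Result: -1/y = 5ln(1+x²) + C.


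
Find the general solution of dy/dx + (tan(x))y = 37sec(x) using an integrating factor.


P(x) = tan(x) ⇒ μ = e^(∫tan(x)dx) = sec(x).
(sec(x) y)' = 37sec²(x) ⇒ sec(x) y = 37tan(x) + C.
Multiply by cos(x): y = 37sin(x) + C·cos(x).


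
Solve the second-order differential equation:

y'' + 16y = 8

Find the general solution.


Homogeneous part: r² + 16 = 0 ⇒ r = ±4i, so y_h = C₁cos(4x) + C₂sin(4x).
Try constant y_p = A; plug in: 16A = 8 ⇒ A = 1/2.
General solution: y = C₁cos(4x) + C₂sin(4x) + 1/2.


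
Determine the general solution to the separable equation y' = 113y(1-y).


Separate: dy/[y(1-y)] = 113 dx.
Partial fractions: 1/[y(1-y)] = 1/y + 1/(1-y).
Integrate: ln|y/(1-y)| = 113x + C₀.
Solve for y: y = 1/(1 + Ce^(-113x)).


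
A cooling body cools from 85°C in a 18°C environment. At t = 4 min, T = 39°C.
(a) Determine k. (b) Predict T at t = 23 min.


Newton's law: T(t) = T_a + (T₀ - T_a)e^(-kt).
(a) Use T(4) = 39: (39 - 18)/(85 - 18) = e^(-k·4), so k = -ln(0.313)/4 ≈ 0.2900.
(b) Apply k to t = 23: T(23) = 18 + (67)e^(-6.671) ≈ 18.1°C.


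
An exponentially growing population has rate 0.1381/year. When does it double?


Exponential growth: P(t) = P₀ e^(0.1381t). Set P(t)/P₀ = 2: e^(0.1381t) = 2.
Solve: t = ln(2)/0.1381 ≈ 5.02 years.


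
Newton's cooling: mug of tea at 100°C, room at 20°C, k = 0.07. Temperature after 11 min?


Newton's law: dT/dt = -k(T - T_a) has solution T(t) = T_a + (T₀ - T_a)e^(-kt).
Plug in T_a = 20, T₀ = 100, k = 0.07, t = 11: T(11) = 20 + (80)e^(-0.77) ≈ 57.0°C.


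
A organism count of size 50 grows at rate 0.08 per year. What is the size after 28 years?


The ODE dP/dt = 0.08P has solution P(t) = P(0)e^(0.08t).
Substitute P(0) = 50 and t = 28: P(28) = 50 e^(2.24) ≈ 470.


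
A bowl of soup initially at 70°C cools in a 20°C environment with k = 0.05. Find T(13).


Newton's law: dT/dt = -k(T - T_a) has solution T(t) = T_a + (T₀ - T_a)e^(-kt).
Plug in T_a = 20, T₀ = 70, k = 0.05, t = 13: T(13) = 20 + (50)e^(-0.65) ≈ 46.1°C.


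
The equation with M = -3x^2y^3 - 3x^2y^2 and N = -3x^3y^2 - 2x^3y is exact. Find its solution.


Check exactness: ∂M/∂y = -9x^2y^2 - 6x^2y and ∂N/∂x = -9x^2y^2 - 6x^2y; equal, so the equation is exact.
Integrate M with respect to x (treating y as constant): ∫M dx = -x^3y^3 - x^3y^2 + h(y).
Differentiate w.r.t. y and set equal to N: all terms match, so h'(y) = 0 and h is a constant absorbed into C.
General solution: -x^3y^3 - x^3y^2 = C.


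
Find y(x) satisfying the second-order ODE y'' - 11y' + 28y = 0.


Characteristic equation: r² - 11r + 28 = 0.
Factor: (r - 4)(r - 7) = 0 ⇒ r = 4, 7 (distinct real).
General solution: y = C₁e^(4x) + C₂e^(7x).


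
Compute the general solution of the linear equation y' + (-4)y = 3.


P(x) = -4 ⇒ μ = e^(-4x).
(μ y)' = 3e^(-4x) ⇒ μ y = -(3/4)e^(-4x) + C.
Divide by μ: y = -3/4 + Ce^(4x).


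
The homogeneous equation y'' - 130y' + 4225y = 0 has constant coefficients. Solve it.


Characteristic equation: r² - 130r + 4225 = 0, i.e. (r - 65)² = 0.
Repeated root r = 65; include an x factor for the second linearly independent solution.
General solution: y = (C₁ + C₂x)e^(65x).


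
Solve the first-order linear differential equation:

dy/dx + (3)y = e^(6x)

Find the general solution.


P(x) = 3 ⇒ μ = e^(3x).
(μ y)' = e^(9x) ⇒ μ y = e^(9x)/9 + C.
Divide by μ: y = (1/9)e^(6x) + Ce^(-3x).


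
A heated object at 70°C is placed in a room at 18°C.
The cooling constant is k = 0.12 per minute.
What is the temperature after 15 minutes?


Newton's law: dT/dt = -k(T - T_a) has solution T(t) = T_a + (T₀ - T_a)e^(-kt).
Plug in T_a = 18, T₀ = 70, k = 0.12, t = 15: T(15) = 18 + (52)e^(-1.80) ≈ 26.6°C.


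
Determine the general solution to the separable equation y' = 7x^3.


Integrate both sides with respect to x: y = ∫ 7x^3 dx = (7/4)x^4 + C.


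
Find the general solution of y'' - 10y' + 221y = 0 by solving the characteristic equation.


Characteristic equation: r² - 10r + 221 = 0.
Discriminant is negative; roots r = 5 ± 14i (complex conjugate pair).
General solution uses e^(α x)(C₁ cos(β x) + C₂ sin(β x)): y = e^(5x)(C₁cos(14x) + C₂sin(14x)).


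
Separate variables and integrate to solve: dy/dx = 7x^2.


Integrate both sides with respect to x: y = ∫ 7x^2 dx = (7/3)x^3 + C.


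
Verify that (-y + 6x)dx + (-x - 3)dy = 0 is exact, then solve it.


Check exactness: ∂M/∂y = -1 and ∂N/∂x = -1; equal, so the equation is exact.
Integrate M with respect to x (treating y as constant): ∫M dx = -xy + 3x^2 + h(y).
Differentiate w.r.t. y and set equal to N: the x-dependent terms already match, leaving h'(y) = -3. Integrate: h(y) = -3y.
So F(x,y) = -xy + 3x^2 - 3y.
General solution: -xy + 3x^2 - 3y = C.


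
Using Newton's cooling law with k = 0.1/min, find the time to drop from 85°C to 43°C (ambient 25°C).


From T(t) = T_a + (T₀ - T_a)e^(-kt), set T(t) = 43:
(43 - 25) / (85 - 25) = e^(-0.1t), so t = -ln(0.300)/0.1 ≈ 12.0 minutes.


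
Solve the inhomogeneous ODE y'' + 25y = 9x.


Homogeneous: r² + 25 = 0 ⇒ r = ±5i, y_h = C₁cos(5x) + C₂sin(5x).
Polynomial forcing; try y_p = Ax + B. Then y_p'' + 25 y_p = 25(Ax + B) = 9x, so B = 0 and A = 9/25.
General solution: y = C₁cos(5x) + C₂sin(5x) + (9/25)x.


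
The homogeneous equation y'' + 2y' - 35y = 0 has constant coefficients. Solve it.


Characteristic equation: r² + 2r - 35 = 0.
Factor: (r + 7)(r - 5) = 0 ⇒ r = -7, 5 (distinct real).
General solution: y = C₁e^(-7x) + C₂e^(5x).


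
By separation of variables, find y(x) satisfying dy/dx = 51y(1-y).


Separate: dy/[y(1-y)] = 51 dx.
Partial fractions: 1/[y(1-y)] = 1/y + 1/(1-y).
Integrate: ln|y/(1-y)| = 51x + C₀.
Solve for y: y = 1/(1 + Ce^(-51x)).


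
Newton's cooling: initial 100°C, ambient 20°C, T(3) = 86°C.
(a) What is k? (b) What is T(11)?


Newton's law: T(t) = T_a + (T₀ - T_a)e^(-kt).
(a) Use T(3) = 86: (86 - 20)/(100 - 20) = e^(-k·3), so k = -ln(0.825)/3 ≈ 0.0641.
(b) Apply k to t = 11: T(11) = 20 + (80)e^(-0.705) ≈ 59.5°C.


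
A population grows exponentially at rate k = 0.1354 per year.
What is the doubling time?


Exponential growth: P(t) = P₀ e^(0.1354t). Set P(t)/P₀ = 2: e^(0.1354t) = 2.
Solve: t = ln(2)/0.1354 ≈ 5.12 years.


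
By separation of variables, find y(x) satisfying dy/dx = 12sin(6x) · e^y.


Separate: e^(-y) dy = 12sin(6x) dx.
Integrate: -e^(-y) = -2cos(6x) + C₀.
Rearrange: e^(-y) = 2cos(6x) + C.


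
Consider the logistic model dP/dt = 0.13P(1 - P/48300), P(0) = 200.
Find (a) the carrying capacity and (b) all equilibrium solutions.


Logistic ODE dP/dt = 0.13P(1 - P/48300) has equilibria where dP/dt = 0, i.e. P = 0 or P = 48300.
The coefficient (1 - P/K) = 0 when P = K, identifying K = 48300 as the carrying capacity.
(a) K = 48300; (b) equilibria P = 0 and P = 48300.


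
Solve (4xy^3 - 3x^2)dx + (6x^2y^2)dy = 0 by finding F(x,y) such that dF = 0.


Check exactness: ∂M/∂y = 12xy^2 and ∂N/∂x = 12xy^2; equal, so the equation is exact.
Integrate M with respect to x (treating y as constant): ∫M dx = 2x^2y^3 - x^3 + h(y).
Differentiate w.r.t. y and set equal to N: all terms match, so h'(y) = 0 and h is a constant absorbed into C.
General solution: 2x^2y^3 - x^3 = C.


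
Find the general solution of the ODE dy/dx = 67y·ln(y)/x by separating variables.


Separate: dy/[y ln(y)] = 67 dx/x.
Substitute u = ln(y): du/u = 67 dx/x.
Integrate: ln|ln(y)| = 67ln|x| + C₀, hence ln(y) = C·x^67.


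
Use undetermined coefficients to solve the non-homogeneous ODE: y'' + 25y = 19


Homogeneous part: r² + 25 = 0 ⇒ r = ±5i, so y_h = C₁cos(5x) + C₂sin(5x).
Try constant y_p = A; plug in: 25A = 19 ⇒ A = 19/25.
General solution: y = C₁cos(5x) + C₂sin(5x) + 19/25.


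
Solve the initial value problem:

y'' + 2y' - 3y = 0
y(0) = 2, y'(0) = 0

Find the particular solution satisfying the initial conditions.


Characteristic roots of r² + 2r - 3 = 0 are -3, 1.
General solution y = c₁ e^(-3x) + c₂ e^(x).
Apply y(0) = 2: c₁ + c₂ = 2. Apply y'(0) = 0: -3 c₁ + 1 c₂ = 0.
Solve: c₁ = 1/2, c₂ = 3/2.
Particular solution: y = (1/2)e^(-3x) + (3/2)e^(x).


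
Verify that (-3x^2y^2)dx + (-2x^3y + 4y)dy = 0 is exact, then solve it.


Check exactness: ∂M/∂y = -6x^2y and ∂N/∂x = -6x^2y; equal, so the equation is exact.
Integrate M with respect to x (treating y as constant): ∫M dx = -x^3y^2 + h(y).
Differentiate w.r.t. y and set equal to N: the x-dependent terms already match, leaving h'(y) = 4y. Integrate: h(y) = 2y^2.
So F(x,y) = -x^3y^2 + 2y^2.
General solution: -x^3y^2 + 2y^2 = C.


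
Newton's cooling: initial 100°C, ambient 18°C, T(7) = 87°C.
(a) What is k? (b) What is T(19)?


Newton's law: T(t) = T_a + (T₀ - T_a)e^(-kt).
(a) Use T(7) = 87: (87 - 18)/(100 - 18) = e^(-k·7), so k = -ln(0.841)/7 ≈ 0.0247.
(b) Apply k to t = 19: T(19) = 18 + (82)e^(-0.469) ≈ 69.3°C.


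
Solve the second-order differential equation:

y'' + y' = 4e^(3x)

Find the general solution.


Characteristic roots of r² + r = 0 are -1, 0.
y_h = C₁e^(-x) + C₂.
Forcing exponent 3 is not a characteristic root; try y_p = Ae^(3x).
Substitute: A·(9 + (1)·3 + (0)) = A·12 = 4, so A = 1/3.
General solution: y = C₁e^(-x) + C₂ + (1/3)e^(3x).


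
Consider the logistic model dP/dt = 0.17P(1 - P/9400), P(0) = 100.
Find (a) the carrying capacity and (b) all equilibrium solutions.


Logistic ODE dP/dt = 0.17P(1 - P/9400) has equilibria where dP/dt = 0, i.e. P = 0 or P = 9400.
The coefficient (1 - P/K) = 0 when P = K, identifying K = 9400 as the carrying capacity.
(a) K = 9400; (b) equilibria P = 0 and P = 9400.


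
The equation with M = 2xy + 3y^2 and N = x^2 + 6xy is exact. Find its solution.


Check exactness: ∂M/∂y = 2x + 6y and ∂N/∂x = 2x + 6y; equal, so the equation is exact.
Integrate M with respect to x (treating y as constant): ∫M dx = x^2y + 3xy^2 + h(y).
Differentiate w.r.t. y and set equal to N: all terms match, so h'(y) = 0 and h is a constant absorbed into C.
General solution: x^2y + 3xy^2 = C.


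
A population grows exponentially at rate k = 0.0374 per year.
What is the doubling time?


Exponential growth: P(t) = P₀ e^(0.0374t). Set P(t)/P₀ = 2: e^(0.0374t) = 2.
Solve: t = ln(2)/0.0374 ≈ 18.53 years.


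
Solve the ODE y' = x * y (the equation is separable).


Separate variables: dy/y = x dx.
Integrate: ln|y| = (1/2)x^2 + C₀.
Exponentiate: y = Ce^((1/2)x^2).


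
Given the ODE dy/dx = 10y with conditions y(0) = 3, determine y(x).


General solution of y' = 10y is y = Ce^(10x).
Apply y(0) = 3: C = 3.
Particular solution: y = 3e^(10x).


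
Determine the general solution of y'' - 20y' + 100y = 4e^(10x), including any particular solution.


Characteristic polynomial (r - 10)² = 0; repeated root r = 10.
y_h = (C₁ + C₂x)e^(10x). Forcing matches the repeated root (resonance), so try y_p = Ax² e^(10x).
Substitute and solve for A: 2A = 4, so A = 2.
General solution: y = (C₁ + C₂x + 2x²)e^(10x).


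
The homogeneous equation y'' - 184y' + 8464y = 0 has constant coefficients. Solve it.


Characteristic equation: r² - 184r + 8464 = 0, i.e. (r - 92)² = 0.
Repeated root r = 92; include an x factor for the second linearly independent solution.
General solution: y = (C₁ + C₂x)e^(92x).


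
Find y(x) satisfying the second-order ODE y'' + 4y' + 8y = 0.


Characteristic equation: r² + 4r + 8 = 0.
Discriminant is negative; roots r = -2 ± 2i (complex conjugate pair).
General solution uses e^(α x)(C₁ cos(β x) + C₂ sin(β x)): y = e^(-2x)(C₁cos(2x) + C₂sin(2x)).


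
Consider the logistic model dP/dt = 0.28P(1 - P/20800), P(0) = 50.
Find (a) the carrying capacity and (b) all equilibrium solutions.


Logistic ODE dP/dt = 0.28P(1 - P/20800) has equilibria where dP/dt = 0, i.e. P = 0 or P = 20800.
The coefficient (1 - P/K) = 0 when P = K, identifying K = 20800 as the carrying capacity.
(a) K = 20800; (b) equilibria P = 0 and P = 20800.


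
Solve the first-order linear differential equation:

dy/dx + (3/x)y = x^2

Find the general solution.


P(x) = 3/x ⇒ μ = x^3.
(x^3 y)' = x^3·x^2 = x^5.
Integrate: x^3 y = x^6/(6) + C.
Solve for y: y = (1/6)x^3 + C/x^3.


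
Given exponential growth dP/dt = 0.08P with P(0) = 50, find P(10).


The ODE dP/dt = 0.08P has solution P(t) = P(0)e^(0.08t).
Substitute P(0) = 50 and t = 10: P(10) = 50 e^(0.80) ≈ 111.


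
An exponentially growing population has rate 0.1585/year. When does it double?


Exponential growth: P(t) = P₀ e^(0.1585t). Set P(t)/P₀ = 2: e^(0.1585t) = 2.
Solve: t = ln(2)/0.1585 ≈ 4.37 years.


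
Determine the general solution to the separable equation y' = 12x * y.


Separate variables: dy/y = 12x dx.
Integrate: ln|y| = 6x^2 + C₀.
Exponentiate: y = Ce^(6x^2).


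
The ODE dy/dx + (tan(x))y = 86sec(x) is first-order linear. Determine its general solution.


P(x) = tan(x) ⇒ μ = e^(∫tan(x)dx) = sec(x).
(sec(x) y)' = 86sec²(x) ⇒ sec(x) y = 86tan(x) + C.
Multiply by cos(x): y = 86sin(x) + C·cos(x).


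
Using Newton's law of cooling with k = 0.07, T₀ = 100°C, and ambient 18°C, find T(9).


Newton's law: dT/dt = -k(T - T_a) has solution T(t) = T_a + (T₀ - T_a)e^(-kt).
Plug in T_a = 18, T₀ = 100, k = 0.07, t = 9: T(9) = 18 + (82)e^(-0.63) ≈ 61.7°C.


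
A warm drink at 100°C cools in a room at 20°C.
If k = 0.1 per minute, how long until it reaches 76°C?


From T(t) = T_a + (T₀ - T_a)e^(-kt), set T(t) = 76:
(76 - 20) / (100 - 20) = e^(-0.1t), so t = -ln(0.700)/0.1 ≈ 3.6 minutes.


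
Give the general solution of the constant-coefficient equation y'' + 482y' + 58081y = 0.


Characteristic equation: r² + 482r + 58081 = 0, i.e. (r + 241)² = 0.
Repeated root r = -241; include an x factor for the second linearly independent solution.
General solution: y = (C₁ + C₂x)e^(-241x).


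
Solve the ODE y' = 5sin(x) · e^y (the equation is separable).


Separate: e^(-y) dy = 5sin(x) dx.
Integrate: -e^(-y) = -5cos(x) + C₀.
Rearrange: e^(-y) = 5cos(x) + C.


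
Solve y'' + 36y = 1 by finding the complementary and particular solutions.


Homogeneous part: r² + 36 = 0 ⇒ r = ±6i, so y_h = C₁cos(6x) + C₂sin(6x).
Try constant y_p = A; plug in: 36A = 1 ⇒ A = 1/36.
General solution: y = C₁cos(6x) + C₂sin(6x) + 1/36.


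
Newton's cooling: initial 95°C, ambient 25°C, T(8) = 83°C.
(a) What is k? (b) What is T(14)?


Newton's law: T(t) = T_a + (T₀ - T_a)e^(-kt).
(a) Use T(8) = 83: (83 - 25)/(95 - 25) = e^(-k·8), so k = -ln(0.829)/8 ≈ 0.0235.
(b) Apply k to t = 14: T(14) = 25 + (70)e^(-0.329) ≈ 75.4°C.


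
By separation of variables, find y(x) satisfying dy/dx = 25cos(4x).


g(y) = 1, so integrate directly: y = ∫ 25cos(4x) dx = (25/4)sin(4x) + C.


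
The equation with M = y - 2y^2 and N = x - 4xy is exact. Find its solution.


Check exactness: ∂M/∂y = 1 - 4y and ∂N/∂x = 1 - 4y; equal, so the equation is exact.
Integrate M with respect to x (treating y as constant): ∫M dx = xy - 2xy^2 + h(y).
Differentiate w.r.t. y and set equal to N: all terms match, so h'(y) = 0 and h is a constant absorbed into C.
General solution: xy - 2xy^2 = C.


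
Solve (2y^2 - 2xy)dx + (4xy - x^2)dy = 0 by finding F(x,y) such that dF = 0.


Check exactness: ∂M/∂y = 4y - 2x and ∂N/∂x = 4y - 2x; equal, so the equation is exact.
Integrate M with respect to x (treating y as constant): ∫M dx = 2xy^2 - x^2y + h(y).
Differentiate w.r.t. y and set equal to N: all terms match, so h'(y) = 0 and h is a constant absorbed into C.
General solution: 2xy^2 - x^2y = C.


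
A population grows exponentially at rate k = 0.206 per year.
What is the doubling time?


Exponential growth: P(t) = P₀ e^(0.206t). Set P(t)/P₀ = 2: e^(0.206t) = 2.
Solve: t = ln(2)/0.206 ≈ 3.36 years.


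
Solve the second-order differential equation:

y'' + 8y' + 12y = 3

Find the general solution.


Characteristic roots of r² + 8r + 12 = 0 are -6, -2.
y_h = C₁e^(-6x) + C₂e^(-2x).
Constant forcing; try y_p = A. Then 12A = 3 ⇒ A = 1/4.
General solution: y = C₁e^(-6x) + C₂e^(-2x) + 1/4.


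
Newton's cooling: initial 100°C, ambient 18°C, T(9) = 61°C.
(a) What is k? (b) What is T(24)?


Newton's law: T(t) = T_a + (T₀ - T_a)e^(-kt).
(a) Use T(9) = 61: (61 - 18)/(100 - 18) = e^(-k·9), so k = -ln(0.524)/9 ≈ 0.0717.
(b) Apply k to t = 24: T(24) = 18 + (82)e^(-1.721) ≈ 32.7°C.


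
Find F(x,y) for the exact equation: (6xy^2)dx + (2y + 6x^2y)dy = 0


Check exactness: ∂M/∂y = 12xy and ∂N/∂x = 12xy; equal, so the equation is exact.
Integrate M with respect to x (treating y as constant): ∫M dx = 3x^2y^2 + h(y).
Differentiate w.r.t. y and set equal to N: the x-dependent terms already match, leaving h'(y) = 2y. Integrate: h(y) = y^2.
So F(x,y) = y^2 + 3x^2y^2.
General solution: y^2 + 3x^2y^2 = C.


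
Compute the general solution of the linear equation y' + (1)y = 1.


P(x) = 1, Q(x) = 1; integrating factor μ = e^(x).
(μ y)' = e^(x) ⇒ μ y = e^(x) + C.
Divide by μ: y = 1 + Ce^(-x).


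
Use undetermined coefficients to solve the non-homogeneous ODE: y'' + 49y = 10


Homogeneous part: r² + 49 = 0 ⇒ r = ±7i, so y_h = C₁cos(7x) + C₂sin(7x).
Try constant y_p = A; plug in: 49A = 10 ⇒ A = 10/49.
General solution: y = C₁cos(7x) + C₂sin(7x) + 10/49.


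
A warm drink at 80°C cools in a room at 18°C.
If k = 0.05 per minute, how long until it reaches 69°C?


From T(t) = T_a + (T₀ - T_a)e^(-kt), set T(t) = 69:
(69 - 18) / (80 - 18) = e^(-0.05t), so t = -ln(0.823)/0.05 ≈ 3.9 minutes.


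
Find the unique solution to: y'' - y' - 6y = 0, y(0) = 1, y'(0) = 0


Characteristic roots of r² - r - 6 = 0 are 3, -2.
General solution y = c₁ e^(3x) + c₂ e^(-2x).
Apply y(0) = 1: c₁ + c₂ = 1. Apply y'(0) = 0: 3 c₁ - 2 c₂ = 0.
Solve: c₁ = 2/5, c₂ = 3/5.
Particular solution: y = (2/5)e^(3x) + (3/5)e^(-2x).


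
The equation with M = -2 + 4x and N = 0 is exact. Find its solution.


Check exactness: ∂M/∂y = 0 and ∂N/∂x = 0; equal, so the equation is exact.
Integrate M with respect to x (treating y as constant): ∫M dx = -2x + 2x^2 + h(y).
Differentiate w.r.t. y and set equal to N: all terms match, so h'(y) = 0 and h is a constant absorbed into C.
General solution: -2x + 2x^2 = C.
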